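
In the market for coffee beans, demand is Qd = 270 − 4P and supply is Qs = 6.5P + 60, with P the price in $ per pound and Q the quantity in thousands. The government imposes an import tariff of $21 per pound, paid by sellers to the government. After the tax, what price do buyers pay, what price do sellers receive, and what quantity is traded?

Before the tax: set 270 − 4P = 6.5P + 60 → P* = $20, Q* = 190.
With the tax collected from sellers, supply shifts: Qs = 6.5(P − 21) + 60.
Solving gives Q = 138 with buyers paying $33 and sellers receiving $12 (the $21 wedge).

Buyers pay $33; sellers receive $12; quantity = 138.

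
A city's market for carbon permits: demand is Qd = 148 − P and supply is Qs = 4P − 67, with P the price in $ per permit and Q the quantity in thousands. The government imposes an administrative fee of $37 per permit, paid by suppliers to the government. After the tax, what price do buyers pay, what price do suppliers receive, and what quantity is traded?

Without the tax, 148 − P = 4P − 67 gives 5P = 215, so P* = $43 and Q* = 105.
With the tax collected from suppliers, supply shifts: Qs = 4(P − 37) − 67.
New equilibrium: buyers pay $72.6, suppliers receive $35.6, Q = 75.4. (Wedge: Pb − Ps = 37.)
The less price-elastic side of the market bears the larger share of a per-unit tax.

Buyers pay $72.6; suppliers receive $35.6; quantity = 75.4.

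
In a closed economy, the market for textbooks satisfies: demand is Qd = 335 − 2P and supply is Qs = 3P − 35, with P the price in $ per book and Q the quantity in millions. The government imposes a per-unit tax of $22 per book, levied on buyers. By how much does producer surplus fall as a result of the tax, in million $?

Producer surplus falls by $1529.44 million.

Before the tax: set 335 − 2P = 3P − 35 → P* = $74, Q* = 187.
With the tax collected from buyers, demand (in seller-price terms) shifts: Qd = 335 − 2(P + 22).
Solving gives Q = 160.6 with buyers paying $87.2 and sellers receiving $65.2 (the $22 wedge).
ΔPS is the trapezoid between Q = 160.6 and Q = 187 of height $8.8: ½ · (187 + 160.6) · 8.8 = $1529.44.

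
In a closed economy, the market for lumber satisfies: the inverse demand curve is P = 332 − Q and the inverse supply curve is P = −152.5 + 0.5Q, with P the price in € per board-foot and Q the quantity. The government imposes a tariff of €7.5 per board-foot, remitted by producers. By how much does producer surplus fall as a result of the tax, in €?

Producer surplus falls by €801.25.

Rewrite in direct form: Qd = 332 − P and Qs = 2P + 305.
Before the tax: set 332 − P = 2P + 305 → P* = €9, Q* = 323.
With the tax collected from producers, supply shifts: Qs = 2(P − 7.5) + 305.
New equilibrium: consumers pay €14, producers receive €6.5, Q = 318. (Wedge: Pb − Ps = 7.5.)
ΔPS is the trapezoid between Q = 318 and Q = 323 of height €2.5: ½ · (323 + 318) · 2.5 = €801.25.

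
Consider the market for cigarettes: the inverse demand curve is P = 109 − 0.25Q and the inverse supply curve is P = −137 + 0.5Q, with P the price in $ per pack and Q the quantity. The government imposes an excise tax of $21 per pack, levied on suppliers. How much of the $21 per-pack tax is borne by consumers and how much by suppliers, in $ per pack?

Rewrite in direct form: Qd = 436 − 4P and Qs = 2P + 274.
Without the tax, 436 − 4P = 2P + 274 gives 6P = 162, so P* = $27 and Q* = 328.
With the tax collected from suppliers, supply shifts: Qs = 2(P − 21) + 274.
New equilibrium: consumers pay $34, suppliers receive $13, Q = 300. (Wedge: Pb − Ps = 21.)
Burden on consumers: $7; on suppliers: $14. (They sum to $21.)
The less price-elastic side of the market bears the larger share of a per-unit tax.

Consumers bear $7 per pack; suppliers bear $14 per pack.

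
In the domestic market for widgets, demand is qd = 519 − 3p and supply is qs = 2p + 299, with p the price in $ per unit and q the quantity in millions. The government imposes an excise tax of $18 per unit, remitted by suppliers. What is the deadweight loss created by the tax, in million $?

Without the tax, 519 − 3p = 2p + 299 gives 5p = 220, so p* = $44 and q* = 387.
With the tax collected from suppliers, supply shifts: qs = 2(p − 18) + 299.
Solving gives q = 365.4 with buyers paying $51.2 and suppliers receiving $33.2 (the $18 wedge).
Quantity falls by |ΔQ| = |387 − 365.4| = 21.6.
DWL = ½ · t · |ΔQ| = ½ · 18 · 21.6 = $194.4.

Deadweight loss = $194.4 million.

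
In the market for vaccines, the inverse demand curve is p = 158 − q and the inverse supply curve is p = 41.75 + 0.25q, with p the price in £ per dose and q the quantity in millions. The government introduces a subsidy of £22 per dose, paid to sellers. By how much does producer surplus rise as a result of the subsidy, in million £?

Producer surplus rises by £447.92 million.

Rewrite in direct form: qd = 158 − p and qs = 4p − 167.
Before the subsidy: set 158 − p = 4p − 167 → p* = £65, q* = 93.
With a per-unit subsidy paid to sellers, each receives p + 22 per unit sold, so supply becomes qs = 4(p + 22) − 167.
New equilibrium: buyers pay £47.4, sellers receive £69.4, q = 110.6. (Wedge: pb − ps = −22.)
ΔPS is the trapezoid between Q = 110.6 and Q = 93 of height £4.4: ½ · (93 + 110.6) · 4.4 = £447.92.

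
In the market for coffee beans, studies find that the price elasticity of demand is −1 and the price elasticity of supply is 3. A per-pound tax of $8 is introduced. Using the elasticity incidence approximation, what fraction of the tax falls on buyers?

Incidence ratio: buyers' share ≈ εs / (εs + |εd|) = 3 / (3 + 1) = 0.75.
Supply is the more elastic side, so buyers bear the larger share.

Buyers' share ≈ 0.75.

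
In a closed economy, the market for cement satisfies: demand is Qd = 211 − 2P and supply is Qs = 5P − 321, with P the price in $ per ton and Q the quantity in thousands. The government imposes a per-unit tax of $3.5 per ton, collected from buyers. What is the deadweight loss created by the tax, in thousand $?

Without the tax, 211 − 2P = 5P − 321 gives 7P = 532, so P* = $76 and Q* = 59.
With the tax collected from buyers, demand (in seller-price terms) shifts: Qd = 211 − 2(P + 3.5).
New equilibrium: buyers pay $78.5, suppliers receive $75, Q = 54. (Wedge: Pb − Ps = 3.5.)
Quantity falls by |ΔQ| = |59 − 54| = 5.
DWL = ½ · t · |ΔQ| = ½ · 3.5 · 5 = $8.75.

Deadweight loss = $8.75 thousand.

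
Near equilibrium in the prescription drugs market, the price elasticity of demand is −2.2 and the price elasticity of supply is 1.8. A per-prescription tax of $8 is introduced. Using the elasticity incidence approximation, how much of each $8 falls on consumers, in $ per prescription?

Incidence ratio: consumers' share ≈ εs / (εs + |εd|) = 1.8 / (1.8 + 2.2) = 0.45.
So consumers bear ≈ 0.45 × $8 = $3.6; suppliers bear $4.4.

Consumers bear ≈ $3.6 per prescription.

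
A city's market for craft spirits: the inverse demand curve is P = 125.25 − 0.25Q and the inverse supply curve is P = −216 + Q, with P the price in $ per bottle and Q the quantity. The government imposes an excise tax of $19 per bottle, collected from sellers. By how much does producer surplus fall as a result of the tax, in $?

Rewrite in direct form: Qd = 501 − 4P and Qs = P + 216.
Before the tax: set 501 − 4P = P + 216 → P* = $57, Q* = 273.
With the tax collected from sellers, supply shifts: Qs = (P − 19) + 216.
Solving gives Q = 257.8 with buyers paying $60.8 and sellers receiving $41.8 (the $19 wedge).
ΔPS is the trapezoid between Q = 257.8 and Q = 273 of height $15.2: ½ · (273 + 257.8) · 15.2 = $4034.08.

Producer surplus falls by $4034.08.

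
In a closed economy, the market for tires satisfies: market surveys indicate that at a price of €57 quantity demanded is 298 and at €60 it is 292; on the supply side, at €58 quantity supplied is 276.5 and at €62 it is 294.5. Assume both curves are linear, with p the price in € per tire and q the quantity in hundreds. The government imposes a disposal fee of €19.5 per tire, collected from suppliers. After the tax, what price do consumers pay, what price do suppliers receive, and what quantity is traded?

Demand slope: (292 − 298)/(60 − 57) = -2, so qd = 412 − 2p.
Supply slope: (294.5 − 276.5)/(62 − 58) = 4.5, so qs = 4.5p + 15.5.
Without the tax, 412 − 2p = 4.5p + 15.5 gives 6.5p = 396.5, so p* = €61 and q* = 290.
With the tax collected from suppliers, supply shifts: qs = 4.5(p − 19.5) + 15.5.
New equilibrium: consumers pay €74.5, suppliers receive €55, q = 263. (Wedge: pb − ps = 19.5.)
The less price-elastic side of the market bears the larger share of a per-unit tax.

Consumers pay €74.5; suppliers receive €55; quantity = 263.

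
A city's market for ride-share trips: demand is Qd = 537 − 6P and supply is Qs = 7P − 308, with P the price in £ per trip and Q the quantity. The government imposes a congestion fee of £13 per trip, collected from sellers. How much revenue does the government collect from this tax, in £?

Tax revenue = £1365.

Without the tax, 537 − 6P = 7P − 308 gives 13P = 845, so P* = £65 and Q* = 147.
With the tax collected from sellers, supply shifts: Qs = 7(P − 13) − 308.
New equilibrium: consumers pay £72, sellers receive £59, Q = 105. (Wedge: Pb − Ps = 13.)
Revenue = t · Q = 13 · 105 = £1365.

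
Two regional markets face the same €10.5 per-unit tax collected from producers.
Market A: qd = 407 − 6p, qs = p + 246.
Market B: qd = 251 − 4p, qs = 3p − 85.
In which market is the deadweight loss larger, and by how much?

Market A: pre-tax p* = €23, q* = 269; post-tax q = 260; deadweight loss = €47.25.
Market B: pre-tax p* = €48, q* = 59; post-tax q = 41; deadweight loss = €94.5.
Difference: €47.25 vs €94.5 → market B is larger by €47.25.

Market B, by €47.25.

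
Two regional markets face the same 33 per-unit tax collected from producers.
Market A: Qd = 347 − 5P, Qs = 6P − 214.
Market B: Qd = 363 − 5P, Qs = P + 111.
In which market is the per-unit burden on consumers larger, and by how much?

Market A, by 12.5.

Market A: pre-tax P* = 51, Q* = 92; post-tax Q = 2; per-unit burden on consumers = 18.
Market B: pre-tax P* = 42, Q* = 153; post-tax Q = 125.5; per-unit burden on consumers = 5.5.
Difference: 18 vs 5.5 → market A is larger by 12.5.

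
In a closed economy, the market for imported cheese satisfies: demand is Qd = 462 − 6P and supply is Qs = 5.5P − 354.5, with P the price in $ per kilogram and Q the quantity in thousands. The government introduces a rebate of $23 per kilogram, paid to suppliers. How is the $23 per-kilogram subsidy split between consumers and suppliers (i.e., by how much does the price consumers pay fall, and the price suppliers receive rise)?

Consumers gain $11 per kilogram; suppliers gain $12 per kilogram.

Without the subsidy, 462 − 6P = 5.5P − 354.5 gives 11.5P = 816.5, so P* = $71 and Q* = 36.
With a per-unit subsidy paid to suppliers, each receives P + 23 per unit sold, so supply becomes Qs = 5.5(P + 23) − 354.5.
Solving gives Q = 102 with consumers paying $60 and suppliers receiving $83 (the $23 wedge).
Gain to consumers: $11; to suppliers: $12. (They sum to $23.)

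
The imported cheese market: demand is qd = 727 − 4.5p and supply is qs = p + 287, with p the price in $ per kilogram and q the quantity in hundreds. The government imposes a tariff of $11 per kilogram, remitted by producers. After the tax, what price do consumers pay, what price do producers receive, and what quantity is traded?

Before the tax: set 727 − 4.5p = p + 287 → p* = $80, q* = 367.
With the tax collected from producers, supply shifts: qs = (p − 11) + 287.
New equilibrium: consumers pay $82, producers receive $71, q = 358. (Wedge: pb − ps = 11.)

Consumers pay $82; producers receive $71; quantity = 358.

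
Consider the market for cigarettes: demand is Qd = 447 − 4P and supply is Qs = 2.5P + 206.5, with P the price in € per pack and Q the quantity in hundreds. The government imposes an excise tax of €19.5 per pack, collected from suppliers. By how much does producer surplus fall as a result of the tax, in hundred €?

Producer surplus falls by €3408 hundred.

Without the tax, 447 − 4P = 2.5P + 206.5 gives 6.5P = 240.5, so P* = €37 and Q* = 299.
With the tax collected from suppliers, supply shifts: Qs = 2.5(P − 19.5) + 206.5.
New equilibrium: consumers pay €44.5, suppliers receive €25, Q = 269. (Wedge: Pb − Ps = 19.5.)
ΔPS is the trapezoid between Q = 269 and Q = 299 of height €12: ½ · (299 + 269) · 12 = €3408.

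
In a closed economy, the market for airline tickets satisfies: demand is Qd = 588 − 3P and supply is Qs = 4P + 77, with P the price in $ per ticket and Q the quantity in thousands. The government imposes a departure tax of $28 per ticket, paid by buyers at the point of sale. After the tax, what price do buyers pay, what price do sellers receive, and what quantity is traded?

Buyers pay $89; sellers receive $61; quantity = 321.

Without the tax, 588 − 3P = 4P + 77 gives 7P = 511, so P* = $73 and Q* = 369.
With the tax collected from buyers, demand (in seller-price terms) shifts: Qd = 588 − 3(P + 28).
Solving gives Q = 321 with buyers paying $89 and sellers receiving $61 (the $28 wedge).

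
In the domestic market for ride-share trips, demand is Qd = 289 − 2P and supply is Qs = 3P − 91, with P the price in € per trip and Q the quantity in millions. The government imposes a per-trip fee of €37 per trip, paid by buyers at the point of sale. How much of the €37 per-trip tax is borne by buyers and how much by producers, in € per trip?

Without the tax, 289 − 2P = 3P − 91 gives 5P = 380, so P* = €76 and Q* = 137.
With the tax collected from buyers, demand (in seller-price terms) shifts: Qd = 289 − 2(P + 37).
New equilibrium: buyers pay €98.2, producers receive €61.2, Q = 92.6. (Wedge: Pb − Ps = 37.)
Burden on buyers: €22.2; on producers: €14.8. (They sum to €37.)
The less price-elastic side of the market bears the larger share of a per-unit tax.

Buyers bear €22.2 per trip; producers bear €14.8 per trip.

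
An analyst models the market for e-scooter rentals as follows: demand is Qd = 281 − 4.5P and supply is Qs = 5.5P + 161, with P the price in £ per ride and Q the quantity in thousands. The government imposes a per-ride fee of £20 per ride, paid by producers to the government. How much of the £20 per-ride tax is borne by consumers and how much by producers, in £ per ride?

Consumers bear £11 per ride; producers bear £9 per ride.

Before the tax: set 281 − 4.5P = 5.5P + 161 → P* = £12, Q* = 227.
With the tax collected from producers, supply shifts: Qs = 5.5(P − 20) + 161.
Solving gives Q = 177.5 with consumers paying £23 and producers receiving £3 (the £20 wedge).
Burden on consumers: £11; on producers: £9. (They sum to £20.)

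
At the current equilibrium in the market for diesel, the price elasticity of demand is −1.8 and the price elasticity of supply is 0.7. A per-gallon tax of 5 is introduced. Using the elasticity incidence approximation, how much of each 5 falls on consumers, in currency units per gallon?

Incidence ratio: consumers' share ≈ εs / (εs + |εd|) = 0.7 / (0.7 + 1.8) = 0.28.
So consumers bear ≈ 0.28 × 5 = 1.4; producers bear 3.6.

Consumers bear ≈ 1.4 per gallon.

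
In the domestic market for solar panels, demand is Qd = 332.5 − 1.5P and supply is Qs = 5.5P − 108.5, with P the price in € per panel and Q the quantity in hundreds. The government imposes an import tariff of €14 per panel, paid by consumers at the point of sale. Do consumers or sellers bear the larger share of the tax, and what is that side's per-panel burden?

Without the tax, 332.5 − 1.5P = 5.5P − 108.5 gives 7P = 441, so P* = €63 and Q* = 238.
With the tax collected from consumers, demand (in seller-price terms) shifts: Qd = 332.5 − 1.5(P + 14).
Solving gives Q = 221.5 with consumers paying €74 and sellers receiving €60 (the €14 wedge).
Per-panel burden: consumers €11, sellers €3.
Consumers take the larger share because demand is less price-elastic here (demand slope 1.5 vs supply slope 5.5).
The less price-elastic side of the market bears the larger share of a per-unit tax.

Consumers bear the larger share: €11 per panel.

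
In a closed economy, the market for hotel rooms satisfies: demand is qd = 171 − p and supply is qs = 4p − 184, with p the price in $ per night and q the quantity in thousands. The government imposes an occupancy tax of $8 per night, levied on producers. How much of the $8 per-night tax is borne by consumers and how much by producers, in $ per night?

Consumers bear $6.4 per night; producers bear $1.6 per night.

Before the tax: set 171 − p = 4p − 184 → p* = $71, q* = 100.
With the tax collected from producers, supply shifts: qs = 4(p − 8) − 184.
New equilibrium: consumers pay $77.4, producers receive $69.4, q = 93.6. (Wedge: pb − ps = 8.)
Burden on consumers: $6.4; on producers: $1.6. (They sum to $8.)
The less price-elastic side of the market bears the larger share of a per-unit tax.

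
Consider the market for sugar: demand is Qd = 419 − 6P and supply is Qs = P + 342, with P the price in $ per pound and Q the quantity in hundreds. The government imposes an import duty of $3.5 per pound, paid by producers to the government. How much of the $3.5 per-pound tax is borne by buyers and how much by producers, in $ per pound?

Buyers bear $0.5 per pound; producers bear $3 per pound.

Without the tax, 419 − 6P = P + 342 gives 7P = 77, so P* = $11 and Q* = 353.
With the tax collected from producers, supply shifts: Qs = (P − 3.5) + 342.
New equilibrium: buyers pay $11.5, producers receive $8, Q = 350. (Wedge: Pb − Ps = 3.5.)
Burden on buyers: $0.5; on producers: $3. (They sum to $3.5.)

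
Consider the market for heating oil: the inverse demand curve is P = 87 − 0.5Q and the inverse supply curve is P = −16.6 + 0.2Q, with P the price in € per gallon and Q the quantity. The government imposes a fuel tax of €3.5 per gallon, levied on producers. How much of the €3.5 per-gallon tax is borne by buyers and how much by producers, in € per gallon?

Buyers bear €2.5 per gallon; producers bear €1 per gallon.

Inverting to Q(P) form: Qd = 174 − 2P; Qs = 5P + 83.
Without the tax, 174 − 2P = 5P + 83 gives 7P = 91, so P* = €13 and Q* = 148.
With the tax collected from producers, supply shifts: Qs = 5(P − 3.5) + 83.
Solving gives Q = 143 with buyers paying €15.5 and producers receiving €12 (the €3.5 wedge).
Burden on buyers: €2.5; on producers: €1. (They sum to €3.5.)
The less price-elastic side of the market bears the larger share of a per-unit tax.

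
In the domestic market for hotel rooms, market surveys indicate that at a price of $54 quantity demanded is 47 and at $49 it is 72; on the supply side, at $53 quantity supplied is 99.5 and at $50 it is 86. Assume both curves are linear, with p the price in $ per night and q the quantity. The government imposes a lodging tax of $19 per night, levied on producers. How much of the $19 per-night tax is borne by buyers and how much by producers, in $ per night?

Buyers bear $9 per night; producers bear $10 per night.

Demand slope: (72 − 47)/(49 − 54) = -5, so qd = 317 − 5p.
Supply slope: (86 − 99.5)/(50 − 53) = 4.5, so qs = 4.5p − 139.
Without the tax, 317 − 5p = 4.5p − 139 gives 9.5p = 456, so p* = $48 and q* = 77.
With the tax collected from producers, supply shifts: qs = 4.5(p − 19) − 139.
New equilibrium: buyers pay $57, producers receive $38, q = 32. (Wedge: pb − ps = 19.)
Burden on buyers: $9; on producers: $10. (They sum to $19.)
The less price-elastic side of the market bears the larger share of a per-unit tax.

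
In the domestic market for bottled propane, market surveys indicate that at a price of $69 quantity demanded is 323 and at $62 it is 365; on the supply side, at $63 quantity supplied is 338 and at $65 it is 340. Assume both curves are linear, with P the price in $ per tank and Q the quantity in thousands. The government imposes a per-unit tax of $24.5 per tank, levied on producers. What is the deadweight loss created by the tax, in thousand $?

Deadweight loss = $257.25 thousand.

Demand slope: (365 − 323)/(62 − 69) = -6, so Qd = 737 − 6P.
Supply slope: (340 − 338)/(65 − 63) = 1, so Qs = P + 275.
Before the tax: set 737 − 6P = P + 275 → P* = $66, Q* = 341.
With the tax collected from producers, supply shifts: Qs = (P − 24.5) + 275.
Solving gives Q = 320 with consumers paying $69.5 and producers receiving $45 (the $24.5 wedge).
Quantity falls by |ΔQ| = |341 − 320| = 21.
DWL = ½ · t · |ΔQ| = ½ · 24.5 · 21 = $257.25.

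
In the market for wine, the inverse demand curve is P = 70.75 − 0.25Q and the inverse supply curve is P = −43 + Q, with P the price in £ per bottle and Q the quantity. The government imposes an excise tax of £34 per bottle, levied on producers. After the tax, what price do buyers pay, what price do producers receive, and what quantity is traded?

Buyers pay £54.8; producers receive £20.8; quantity = 63.8.

Inverting to Q(P) form: Qd = 283 − 4P; Qs = P + 43.
Before the tax: set 283 − 4P = P + 43 → P* = £48, Q* = 91.
With the tax collected from producers, supply shifts: Qs = (P − 34) + 43.
New equilibrium: buyers pay £54.8, producers receive £20.8, Q = 63.8. (Wedge: Pb − Ps = 34.)
The less price-elastic side of the market bears the larger share of a per-unit tax.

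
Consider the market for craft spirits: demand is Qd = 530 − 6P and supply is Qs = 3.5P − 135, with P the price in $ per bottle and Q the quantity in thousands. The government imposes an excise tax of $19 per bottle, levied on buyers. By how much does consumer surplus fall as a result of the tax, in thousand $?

Without the tax, 530 − 6P = 3.5P − 135 gives 9.5P = 665, so P* = $70 and Q* = 110.
With the tax collected from buyers, demand (in seller-price terms) shifts: Qd = 530 − 6(P + 19).
New equilibrium: buyers pay $77, producers receive $58, Q = 68. (Wedge: Pb − Ps = 19.)
ΔCS is the trapezoid between Q = 68 and Q = 110 of height $7: ½ · (110 + 68) · 7 = $623.

Consumer surplus falls by $623 thousand.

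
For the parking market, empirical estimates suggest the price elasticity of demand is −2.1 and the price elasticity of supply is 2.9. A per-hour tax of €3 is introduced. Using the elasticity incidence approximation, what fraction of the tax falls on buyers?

Buyers' share ≈ 0.58.

Incidence ratio: buyers' share ≈ εs / (εs + |εd|) = 2.9 / (2.9 + 2.1) = 0.58.
Supply is the more elastic side, so buyers bear the larger share.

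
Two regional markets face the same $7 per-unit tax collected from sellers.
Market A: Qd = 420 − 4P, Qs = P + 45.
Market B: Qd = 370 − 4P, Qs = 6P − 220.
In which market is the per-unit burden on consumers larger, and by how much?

Market B, by $2.8.

Market A: pre-tax P* = $75, Q* = 120; post-tax Q = 114.4; per-unit burden on consumers = $1.4.
Market B: pre-tax P* = $59, Q* = 134; post-tax Q = 117.2; per-unit burden on consumers = $4.2.
Difference: $1.4 vs $4.2 → market B is larger by $2.8.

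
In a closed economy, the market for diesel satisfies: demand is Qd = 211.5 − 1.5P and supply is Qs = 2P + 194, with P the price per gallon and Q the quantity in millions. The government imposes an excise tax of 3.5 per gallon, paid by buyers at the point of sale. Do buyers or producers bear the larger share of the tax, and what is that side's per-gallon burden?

Buyers bear the larger share: 2 per gallon.

Before the tax: set 211.5 − 1.5P = 2P + 194 → P* = 5, Q* = 204.
With the tax collected from buyers, demand (in seller-price terms) shifts: Qd = 211.5 − 1.5(P + 3.5).
New equilibrium: buyers pay 7, producers receive 3.5, Q = 201. (Wedge: Pb − Ps = 3.5.)
Per-gallon burden: buyers 2, producers 1.5.
Buyers take the larger share because demand is less price-elastic here (demand slope 1.5 vs supply slope 2).
The less price-elastic side of the market bears the larger share of a per-unit tax.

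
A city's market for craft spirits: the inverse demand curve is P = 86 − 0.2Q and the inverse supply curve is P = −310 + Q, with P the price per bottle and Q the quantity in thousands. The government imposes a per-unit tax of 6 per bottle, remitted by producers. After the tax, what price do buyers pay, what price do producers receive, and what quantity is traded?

Inverting to Q(P) form: Qd = 430 − 5P; Qs = P + 310.
Without the tax, 430 − 5P = P + 310 gives 6P = 120, so P* = 20 and Q* = 330.
With the tax collected from producers, supply shifts: Qs = (P − 6) + 310.
Solving gives Q = 325 with buyers paying 21 and producers receiving 15 (the 6 wedge).
The less price-elastic side of the market bears the larger share of a per-unit tax.

Buyers pay 21; producers receive 15; quantity = 325.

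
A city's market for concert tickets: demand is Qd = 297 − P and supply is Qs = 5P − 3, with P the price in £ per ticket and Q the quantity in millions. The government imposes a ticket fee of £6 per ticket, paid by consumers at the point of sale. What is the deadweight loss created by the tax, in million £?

Before the tax: set 297 − P = 5P − 3 → P* = £50, Q* = 247.
With the tax collected from consumers, demand (in seller-price terms) shifts: Qd = 297 − (P + 6).
New equilibrium: consumers pay £55, producers receive £49, Q = 242. (Wedge: Pb − Ps = 6.)
Quantity falls by |ΔQ| = |247 − 242| = 5.
DWL = ½ · t · |ΔQ| = ½ · 6 · 5 = £15.

Deadweight loss = £15 million.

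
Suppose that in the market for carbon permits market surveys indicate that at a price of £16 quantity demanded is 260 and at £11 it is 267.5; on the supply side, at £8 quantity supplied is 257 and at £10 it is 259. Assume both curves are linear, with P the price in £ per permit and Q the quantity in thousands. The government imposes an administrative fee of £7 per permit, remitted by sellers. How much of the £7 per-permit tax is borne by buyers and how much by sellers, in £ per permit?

Demand slope: (267.5 − 260)/(11 − 16) = -1.5, so Qd = 284 − 1.5P.
Supply slope: (259 − 257)/(10 − 8) = 1, so Qs = P + 249.
Without the tax, 284 − 1.5P = P + 249 gives 2.5P = 35, so P* = £14 and Q* = 263.
With the tax collected from sellers, supply shifts: Qs = (P − 7) + 249.
Solving gives Q = 258.8 with buyers paying £16.8 and sellers receiving £9.8 (the £7 wedge).
Burden on buyers: £2.8; on sellers: £4.2. (They sum to £7.)
The less price-elastic side of the market bears the larger share of a per-unit tax.

Buyers bear £2.8 per permit; sellers bear £4.2 per permit.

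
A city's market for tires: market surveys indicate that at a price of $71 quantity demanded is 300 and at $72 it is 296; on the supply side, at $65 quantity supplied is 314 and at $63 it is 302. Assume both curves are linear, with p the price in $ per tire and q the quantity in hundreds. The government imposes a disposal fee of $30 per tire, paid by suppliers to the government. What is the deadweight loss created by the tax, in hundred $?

Deadweight loss = $1080 hundred.

Demand slope: (296 − 300)/(72 − 71) = -4, so qd = 584 − 4p.
Supply slope: (302 − 314)/(63 − 65) = 6, so qs = 6p − 76.
Without the tax, 584 − 4p = 6p − 76 gives 10p = 660, so p* = $66 and q* = 320.
With the tax collected from suppliers, supply shifts: qs = 6(p − 30) − 76.
Solving gives q = 248 with buyers paying $84 and suppliers receiving $54 (the $30 wedge).
Quantity falls by |ΔQ| = |320 − 248| = 72.
DWL = ½ · t · |ΔQ| = ½ · 30 · 72 = $1080.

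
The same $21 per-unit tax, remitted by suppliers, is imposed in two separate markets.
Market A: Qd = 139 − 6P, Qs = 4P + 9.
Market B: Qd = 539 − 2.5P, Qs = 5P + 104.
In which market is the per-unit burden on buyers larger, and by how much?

Market A: pre-tax P* = $13, Q* = 61; post-tax Q = 10.6; per-unit burden on buyers = $8.4.
Market B: pre-tax P* = $58, Q* = 394; post-tax Q = 359; per-unit burden on buyers = $14.
Difference: $8.4 vs $14 → market B is larger by $5.6.

Market B, by $5.6.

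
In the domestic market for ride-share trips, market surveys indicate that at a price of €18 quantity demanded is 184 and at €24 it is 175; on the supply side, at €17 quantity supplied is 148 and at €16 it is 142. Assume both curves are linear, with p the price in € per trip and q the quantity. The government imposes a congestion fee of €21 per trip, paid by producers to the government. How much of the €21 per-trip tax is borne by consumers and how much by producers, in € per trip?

Consumers bear €16.8 per trip; producers bear €4.2 per trip.

Demand slope: (175 − 184)/(24 − 18) = -1.5, so qd = 211 − 1.5p.
Supply slope: (142 − 148)/(16 − 17) = 6, so qs = 6p + 46.
Before the tax: set 211 − 1.5p = 6p + 46 → p* = €22, q* = 178.
With the tax collected from producers, supply shifts: qs = 6(p − 21) + 46.
New equilibrium: consumers pay €38.8, producers receive €17.8, q = 152.8. (Wedge: pb − ps = 21.)
Burden on consumers: €16.8; on producers: €4.2. (They sum to €21.)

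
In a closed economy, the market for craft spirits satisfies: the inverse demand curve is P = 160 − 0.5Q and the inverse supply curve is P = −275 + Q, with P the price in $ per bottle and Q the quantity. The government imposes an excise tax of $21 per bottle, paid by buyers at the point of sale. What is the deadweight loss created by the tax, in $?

Deadweight loss = $147.

Rewrite in direct form: Qd = 320 − 2P and Qs = P + 275.
Without the tax, 320 − 2P = P + 275 gives 3P = 45, so P* = $15 and Q* = 290.
With the tax collected from buyers, demand (in seller-price terms) shifts: Qd = 320 − 2(P + 21).
New equilibrium: buyers pay $22, sellers receive $1, Q = 276. (Wedge: Pb − Ps = 21.)
Quantity falls by |ΔQ| = |290 − 276| = 14.
DWL = ½ · t · |ΔQ| = ½ · 21 · 14 = $147.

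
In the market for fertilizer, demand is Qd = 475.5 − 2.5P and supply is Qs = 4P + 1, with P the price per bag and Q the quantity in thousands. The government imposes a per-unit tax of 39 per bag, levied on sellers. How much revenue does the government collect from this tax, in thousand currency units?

Before the tax: set 475.5 − 2.5P = 4P + 1 → P* = 73, Q* = 293.
With the tax collected from sellers, supply shifts: Qs = 4(P − 39) + 1.
New equilibrium: buyers pay 97, sellers receive 58, Q = 233. (Wedge: Pb − Ps = 39.)
Revenue = t · Q = 39 · 233 = 9087.

Tax revenue = 9087 thousand.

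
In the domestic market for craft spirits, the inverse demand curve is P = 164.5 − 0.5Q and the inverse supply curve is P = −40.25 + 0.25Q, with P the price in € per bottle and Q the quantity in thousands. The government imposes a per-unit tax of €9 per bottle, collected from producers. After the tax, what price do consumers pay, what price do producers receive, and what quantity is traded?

Rewrite in direct form: Qd = 329 − 2P and Qs = 4P + 161.
Before the tax: set 329 − 2P = 4P + 161 → P* = €28, Q* = 273.
With the tax collected from producers, supply shifts: Qs = 4(P − 9) + 161.
New equilibrium: consumers pay €34, producers receive €25, Q = 261. (Wedge: Pb − Ps = 9.)
The less price-elastic side of the market bears the larger share of a per-unit tax.

Consumers pay €34; producers receive €25; quantity = 261.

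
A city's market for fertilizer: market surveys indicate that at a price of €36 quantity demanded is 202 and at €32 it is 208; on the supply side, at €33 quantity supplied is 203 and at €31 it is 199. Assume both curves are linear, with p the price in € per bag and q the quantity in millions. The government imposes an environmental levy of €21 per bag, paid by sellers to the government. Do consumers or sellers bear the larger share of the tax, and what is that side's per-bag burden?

Consumers bear the larger share: €12 per bag.

Demand slope: (208 − 202)/(32 − 36) = -1.5, so qd = 256 − 1.5p.
Supply slope: (199 − 203)/(31 − 33) = 2, so qs = 2p + 137.
Without the tax, 256 − 1.5p = 2p + 137 gives 3.5p = 119, so p* = €34 and q* = 205.
With the tax collected from sellers, supply shifts: qs = 2(p − 21) + 137.
Solving gives q = 187 with consumers paying €46 and sellers receiving €25 (the €21 wedge).
Per-bag burden: consumers €12, sellers €9.
Consumers take the larger share because demand is less price-elastic here (demand slope 1.5 vs supply slope 2).
The less price-elastic side of the market bears the larger share of a per-unit tax.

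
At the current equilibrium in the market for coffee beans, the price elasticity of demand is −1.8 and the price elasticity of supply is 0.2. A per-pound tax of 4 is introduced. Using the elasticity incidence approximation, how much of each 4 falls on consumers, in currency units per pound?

Consumers bear ≈ 0.4 per pound.

Incidence ratio: consumers' share ≈ εs / (εs + |εd|) = 0.2 / (0.2 + 1.8) = 0.1.
So consumers bear ≈ 0.1 × 4 = 0.4; producers bear 3.6.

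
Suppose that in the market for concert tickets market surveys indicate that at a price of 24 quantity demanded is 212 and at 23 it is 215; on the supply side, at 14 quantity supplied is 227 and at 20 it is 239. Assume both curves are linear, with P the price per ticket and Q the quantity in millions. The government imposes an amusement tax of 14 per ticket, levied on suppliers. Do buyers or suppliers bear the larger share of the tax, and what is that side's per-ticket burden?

Demand slope: (215 − 212)/(23 − 24) = -3, so Qd = 284 − 3P.
Supply slope: (239 − 227)/(20 − 14) = 2, so Qs = 2P + 199.
Without the tax, 284 − 3P = 2P + 199 gives 5P = 85, so P* = 17 and Q* = 233.
With the tax collected from suppliers, supply shifts: Qs = 2(P − 14) + 199.
Solving gives Q = 216.2 with buyers paying 22.6 and suppliers receiving 8.6 (the 14 wedge).
Per-ticket burden: buyers 5.6, suppliers 8.4.
Suppliers take the larger share because supply is less price-elastic here (demand slope 3 vs supply slope 2).
The less price-elastic side of the market bears the larger share of a per-unit tax.

Suppliers bear the larger share: 8.4 per ticket.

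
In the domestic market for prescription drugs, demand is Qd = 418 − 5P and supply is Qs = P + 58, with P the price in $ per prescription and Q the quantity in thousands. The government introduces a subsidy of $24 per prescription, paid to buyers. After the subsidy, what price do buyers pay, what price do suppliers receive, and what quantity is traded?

Buyers pay $56; suppliers receive $80; quantity = 138.

Before the subsidy: set 418 − 5P = P + 58 → P* = $60, Q* = 118.
With a per-unit subsidy paid to buyers, each effectively pays P − 24, so demand becomes Qd = 418 − 5(P − 24).
New equilibrium: buyers pay $56, suppliers receive $80, Q = 138. (Wedge: Pb − Ps = −24.)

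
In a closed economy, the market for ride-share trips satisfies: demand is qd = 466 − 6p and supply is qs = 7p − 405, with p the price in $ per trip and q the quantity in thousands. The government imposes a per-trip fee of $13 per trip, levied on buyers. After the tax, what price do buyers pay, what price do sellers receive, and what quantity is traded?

Buyers pay $74; sellers receive $61; quantity = 22.

Before the tax: set 466 − 6p = 7p − 405 → p* = $67, q* = 64.
With the tax collected from buyers, demand (in seller-price terms) shifts: qd = 466 − 6(p + 13).
New equilibrium: buyers pay $74, sellers receive $61, q = 22. (Wedge: pb − ps = 13.)
The less price-elastic side of the market bears the larger share of a per-unit tax.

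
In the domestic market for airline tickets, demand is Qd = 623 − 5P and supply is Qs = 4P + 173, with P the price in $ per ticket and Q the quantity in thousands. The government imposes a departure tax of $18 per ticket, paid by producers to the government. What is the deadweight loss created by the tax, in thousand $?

Deadweight loss = $360 thousand.

Without the tax, 623 − 5P = 4P + 173 gives 9P = 450, so P* = $50 and Q* = 373.
With the tax collected from producers, supply shifts: Qs = 4(P − 18) + 173.
Solving gives Q = 333 with consumers paying $58 and producers receiving $40 (the $18 wedge).
Quantity falls by |ΔQ| = |373 − 333| = 40.
DWL = ½ · t · |ΔQ| = ½ · 18 · 40 = $360.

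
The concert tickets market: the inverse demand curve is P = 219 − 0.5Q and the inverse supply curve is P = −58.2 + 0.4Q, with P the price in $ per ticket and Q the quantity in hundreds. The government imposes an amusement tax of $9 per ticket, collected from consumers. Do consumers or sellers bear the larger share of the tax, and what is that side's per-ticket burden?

Consumers bear the larger share: $5 per ticket.

Inverting to Q(P) form: Qd = 438 − 2P; Qs = 2.5P + 145.5.
Without the tax, 438 − 2P = 2.5P + 145.5 gives 4.5P = 292.5, so P* = $65 and Q* = 308.
With the tax collected from consumers, demand (in seller-price terms) shifts: Qd = 438 − 2(P + 9).
New equilibrium: consumers pay $70, sellers receive $61, Q = 298. (Wedge: Pb − Ps = 9.)
Per-ticket burden: consumers $5, sellers $4.
Consumers take the larger share because demand is less price-elastic here (demand slope 2 vs supply slope 2.5).
The less price-elastic side of the market bears the larger share of a per-unit tax.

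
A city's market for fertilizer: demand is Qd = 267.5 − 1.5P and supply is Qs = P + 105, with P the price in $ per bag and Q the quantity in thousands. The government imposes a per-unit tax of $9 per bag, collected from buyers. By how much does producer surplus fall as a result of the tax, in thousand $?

Without the tax, 267.5 − 1.5P = P + 105 gives 2.5P = 162.5, so P* = $65 and Q* = 170.
With the tax collected from buyers, demand (in seller-price terms) shifts: Qd = 267.5 − 1.5(P + 9).
Solving gives Q = 164.6 with buyers paying $68.6 and producers receiving $59.6 (the $9 wedge).
ΔPS is the trapezoid between Q = 164.6 and Q = 170 of height $5.4: ½ · (170 + 164.6) · 5.4 = $903.42.

Producer surplus falls by $903.42 thousand.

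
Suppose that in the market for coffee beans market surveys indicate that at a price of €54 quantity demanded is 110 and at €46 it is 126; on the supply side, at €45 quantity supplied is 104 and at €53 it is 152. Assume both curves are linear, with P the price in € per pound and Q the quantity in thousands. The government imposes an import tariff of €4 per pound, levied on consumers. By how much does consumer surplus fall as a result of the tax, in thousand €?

Consumer surplus falls by €357 thousand.

Demand slope: (126 − 110)/(46 − 54) = -2, so Qd = 218 − 2P.
Supply slope: (152 − 104)/(53 − 45) = 6, so Qs = 6P − 166.
Without the tax, 218 − 2P = 6P − 166 gives 8P = 384, so P* = €48 and Q* = 122.
With the tax collected from consumers, demand (in seller-price terms) shifts: Qd = 218 − 2(P + 4).
Solving gives Q = 116 with consumers paying €51 and suppliers receiving €47 (the €4 wedge).
ΔCS is the trapezoid between Q = 116 and Q = 122 of height €3: ½ · (122 + 116) · 3 = €357.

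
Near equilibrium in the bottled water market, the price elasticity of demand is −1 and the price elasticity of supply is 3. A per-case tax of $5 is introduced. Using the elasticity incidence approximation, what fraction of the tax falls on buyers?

Incidence ratio: buyers' share ≈ εs / (εs + |εd|) = 3 / (3 + 1) = 0.75.
Supply is the more elastic side, so buyers bear the larger share.

Buyers' share ≈ 0.75.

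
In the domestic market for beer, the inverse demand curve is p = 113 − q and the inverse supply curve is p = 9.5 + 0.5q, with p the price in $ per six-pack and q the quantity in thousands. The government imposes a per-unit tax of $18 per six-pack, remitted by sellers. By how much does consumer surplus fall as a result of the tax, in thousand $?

Inverting to q(p) form: qd = 113 − p; qs = 2p − 19.
Before the tax: set 113 − p = 2p − 19 → p* = $44, q* = 69.
With the tax collected from sellers, supply shifts: qs = 2(p − 18) − 19.
Solving gives q = 57 with consumers paying $56 and sellers receiving $38 (the $18 wedge).
ΔCS is the trapezoid between Q = 57 and Q = 69 of height $12: ½ · (69 + 57) · 12 = $756.

Consumer surplus falls by $756 thousand.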